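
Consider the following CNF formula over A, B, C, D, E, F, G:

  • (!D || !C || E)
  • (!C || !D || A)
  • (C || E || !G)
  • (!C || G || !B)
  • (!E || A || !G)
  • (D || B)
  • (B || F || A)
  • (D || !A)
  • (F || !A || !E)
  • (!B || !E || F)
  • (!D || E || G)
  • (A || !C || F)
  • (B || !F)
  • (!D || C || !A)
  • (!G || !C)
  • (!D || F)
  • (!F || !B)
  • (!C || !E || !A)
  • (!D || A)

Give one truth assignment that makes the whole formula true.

Branch on A: take A = False.
  then D is forced to False.
  then B is forced to True.
  then F is forced to False.
  then E is forced to False.
  then C is forced to False.
  then G is forced to False.
Every clause has at least one true literal under this assignment.
Check each clause:
  1. (!C || !D || E) — !C is true.
  2. (A || !C || !D) — !D is true.
  3. (C || E || !G) — !G is true.
  4. (!B || !C || G) — !C is true.
  5. (!G || !E || A) — !G is true.
  6. (D || B) — B is true.
  7. (F || A || B) — B is true.
  8. (!A || D) — !A is true.
  9. (!E || !A || F) — !E is true.
  10. (!E || F || !B) — !E is true.
  11. (G || E || !D) — !D is true.
  12. (A || F || !C) — !C is true.
  13. (!F || B) — B is true.
  14. (!D || !A || C) — !D is true.
  15. (!C || !G) — !G is true.
  16. (!D || F) — !D is true.
  17. (!F || !B) — !F is true.
  18. (!C || !A || !E) — !E is true.
  19. (A || !D) — !D is true.

A=False  B=True  C=False  D=False  E=False  F=False  G=False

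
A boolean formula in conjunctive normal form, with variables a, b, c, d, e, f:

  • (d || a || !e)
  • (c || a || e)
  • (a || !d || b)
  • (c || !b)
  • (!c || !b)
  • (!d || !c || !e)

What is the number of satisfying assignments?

Case analysis on c and a:
  c=T, a=T: f free; 3 ways for (b,d,e) × 2^1 = 6.
  c=T, a=F: remaining (b,d,e,f) ∈ {(F,F,F,F); (F,F,F,T)} — 2.
  c=F, a=T: forces b=F; d, e, f free → 2^3 = 8.
  c=F, a=F: a clause becomes empty — 0.
Total: 6 + 2 + 8 + 0 = 16.

16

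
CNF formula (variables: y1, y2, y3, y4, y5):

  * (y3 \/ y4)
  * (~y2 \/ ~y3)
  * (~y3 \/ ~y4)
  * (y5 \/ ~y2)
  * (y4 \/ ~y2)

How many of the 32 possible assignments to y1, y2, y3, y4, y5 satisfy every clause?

10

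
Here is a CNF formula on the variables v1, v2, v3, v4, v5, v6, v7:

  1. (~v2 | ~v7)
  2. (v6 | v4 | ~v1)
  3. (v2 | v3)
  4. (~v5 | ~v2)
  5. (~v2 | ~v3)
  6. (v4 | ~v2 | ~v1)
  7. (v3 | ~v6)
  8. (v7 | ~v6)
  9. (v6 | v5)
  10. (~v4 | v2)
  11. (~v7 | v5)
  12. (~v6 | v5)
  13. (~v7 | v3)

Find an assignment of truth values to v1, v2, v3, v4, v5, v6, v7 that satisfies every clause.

v1=F  v2=F  v3=T  v4=F  v5=T  v6=T  v7=T

Check each clause:
  1. (~v7 | ~v2) — ~v2 is true.
  2. (v4 | v6 | ~v1) — ~v1 is true.
  3. (v3 | v2) — v3 is true.
  4. (~v2 | ~v5) — ~v2 is true.
  5. (~v3 | ~v2) — ~v2 is true.
  6. (~v1 | v4 | ~v2) — ~v1 is true.
  7. (v3 | ~v6) — v3 is true.
  8. (v7 | ~v6) — v7 is true.
  9. (v6 | v5) — v5 is true.
  10. (v2 | ~v4) — ~v4 is true.
  11. (v5 | ~v7) — v5 is true.
  12. (~v6 | v5) — v5 is true.
  13. (v3 | ~v7) — v3 is true.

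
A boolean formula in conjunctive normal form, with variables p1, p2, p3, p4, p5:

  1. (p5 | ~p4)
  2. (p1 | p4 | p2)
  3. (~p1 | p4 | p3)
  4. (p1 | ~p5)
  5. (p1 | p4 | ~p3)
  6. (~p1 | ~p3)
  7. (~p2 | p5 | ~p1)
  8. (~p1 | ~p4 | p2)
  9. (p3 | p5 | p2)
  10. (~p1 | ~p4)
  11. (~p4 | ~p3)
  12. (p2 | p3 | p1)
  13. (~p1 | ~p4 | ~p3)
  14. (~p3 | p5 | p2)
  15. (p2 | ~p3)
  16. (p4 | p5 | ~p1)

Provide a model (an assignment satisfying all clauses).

Branch on p1: take p1 = False.
  then p5 is forced to False.
  then p4 is forced to False.
  then p2 is forced to True.
  then p3 is forced to False.
Every clause has at least one true literal under this assignment.

p1 = F, p2 = T, p3 = F, p4 = F, p5 = F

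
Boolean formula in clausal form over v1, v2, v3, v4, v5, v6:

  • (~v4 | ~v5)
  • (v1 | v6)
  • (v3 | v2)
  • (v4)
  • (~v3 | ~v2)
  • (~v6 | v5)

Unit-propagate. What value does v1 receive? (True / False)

(v4) stands alone — v4 = True.
(~v4 | ~v5) with v4 = True leaves only ~v5, so v5 = False.
(v5 | ~v6): since v5 = False, the clause reduces to (~v6). v6 = False.
(v1 | v6): since v6 = False, the clause reduces to (v1). v1 = True.

True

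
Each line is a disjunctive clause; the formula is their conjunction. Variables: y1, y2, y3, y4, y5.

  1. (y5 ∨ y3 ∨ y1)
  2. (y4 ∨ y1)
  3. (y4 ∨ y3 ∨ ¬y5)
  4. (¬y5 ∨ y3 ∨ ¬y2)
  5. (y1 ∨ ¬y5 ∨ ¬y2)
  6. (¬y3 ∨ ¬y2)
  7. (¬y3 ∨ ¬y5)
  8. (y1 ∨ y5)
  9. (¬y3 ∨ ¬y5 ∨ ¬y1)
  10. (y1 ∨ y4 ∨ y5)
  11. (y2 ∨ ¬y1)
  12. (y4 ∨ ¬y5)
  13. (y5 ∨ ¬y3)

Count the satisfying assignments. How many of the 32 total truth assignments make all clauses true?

3

The models are:
  y1=F y2=F y3=F y4=T y5=T
  y1=T y2=T y3=F y4=F y5=F
  y1=T y2=T y3=F y4=T y5=F
That's 3 in total.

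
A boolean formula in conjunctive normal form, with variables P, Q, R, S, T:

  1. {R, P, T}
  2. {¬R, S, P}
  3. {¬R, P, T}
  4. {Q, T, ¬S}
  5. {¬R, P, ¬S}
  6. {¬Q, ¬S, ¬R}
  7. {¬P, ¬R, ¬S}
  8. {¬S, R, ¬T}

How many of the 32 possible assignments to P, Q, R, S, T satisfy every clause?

Split on R, then S.
  R=1, S=1: a clause becomes empty — 0.
  R=1, S=0: remaining (P,Q,T) ∈ {(1,0,0); (1,0,1); (1,1,0); (1,1,1)} — 4.
  R=0, S=1: remaining (P,Q,T) ∈ {(1,1,0)} — 1.
  R=0, S=0: Q free; 3 ways for (P,T) × 2^1 = 6.
Total: 0 + 4 + 1 + 6 = 11.

11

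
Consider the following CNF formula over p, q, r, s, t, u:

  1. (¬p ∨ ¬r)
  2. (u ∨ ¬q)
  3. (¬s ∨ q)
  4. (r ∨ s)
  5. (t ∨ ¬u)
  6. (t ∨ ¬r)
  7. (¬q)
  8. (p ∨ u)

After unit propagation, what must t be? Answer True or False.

True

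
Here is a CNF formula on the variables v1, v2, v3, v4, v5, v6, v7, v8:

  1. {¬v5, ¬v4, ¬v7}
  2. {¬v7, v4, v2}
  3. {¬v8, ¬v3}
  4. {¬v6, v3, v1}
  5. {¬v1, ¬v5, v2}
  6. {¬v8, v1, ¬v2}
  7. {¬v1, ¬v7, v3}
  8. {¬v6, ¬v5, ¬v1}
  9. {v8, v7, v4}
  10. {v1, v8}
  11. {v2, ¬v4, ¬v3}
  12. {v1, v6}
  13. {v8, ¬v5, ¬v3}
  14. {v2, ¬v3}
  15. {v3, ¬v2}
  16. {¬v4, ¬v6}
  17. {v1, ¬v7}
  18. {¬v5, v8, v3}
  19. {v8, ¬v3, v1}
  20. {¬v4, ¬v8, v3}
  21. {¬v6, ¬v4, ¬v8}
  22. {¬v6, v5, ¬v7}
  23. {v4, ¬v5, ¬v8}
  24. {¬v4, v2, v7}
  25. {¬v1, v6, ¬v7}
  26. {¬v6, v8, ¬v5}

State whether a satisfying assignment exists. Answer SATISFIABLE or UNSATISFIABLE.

Try v1 = True.
Set v2 = False and propagate.
  then v5 is forced to False.
  then v3 is forced to False.
  then v7 is forced to False.
  then v4 is forced to False.
  then v8 is forced to True.
v6 is now unconstrained; take v6 = False.
So v1=1, v2=0, v3=0, v4=0, v5=0, v6=0, v7=0, v8=1 is a satisfying assignment.

SATISFIABLE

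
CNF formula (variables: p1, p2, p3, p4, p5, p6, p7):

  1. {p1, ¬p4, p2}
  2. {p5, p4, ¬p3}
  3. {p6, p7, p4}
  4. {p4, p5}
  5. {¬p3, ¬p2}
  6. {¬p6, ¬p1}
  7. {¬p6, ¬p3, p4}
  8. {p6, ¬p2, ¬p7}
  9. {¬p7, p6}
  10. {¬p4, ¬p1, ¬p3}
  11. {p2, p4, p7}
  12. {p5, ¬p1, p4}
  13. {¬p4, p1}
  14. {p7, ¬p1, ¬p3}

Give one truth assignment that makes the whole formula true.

p1=0, p2=0, p3=0, p4=0, p5=1, p6=1, p7=1

Pure literal: p3 appears only negated; assign p3 = False.
Pure literal: p5 appears only positively; assign p5 = True.
Try p1 = False.
  then p4 is forced to False.
Branch on p2: take p2 = False.
  then p7 is forced to True.
  then p6 is forced to True.
Every clause has at least one true literal under this assignment.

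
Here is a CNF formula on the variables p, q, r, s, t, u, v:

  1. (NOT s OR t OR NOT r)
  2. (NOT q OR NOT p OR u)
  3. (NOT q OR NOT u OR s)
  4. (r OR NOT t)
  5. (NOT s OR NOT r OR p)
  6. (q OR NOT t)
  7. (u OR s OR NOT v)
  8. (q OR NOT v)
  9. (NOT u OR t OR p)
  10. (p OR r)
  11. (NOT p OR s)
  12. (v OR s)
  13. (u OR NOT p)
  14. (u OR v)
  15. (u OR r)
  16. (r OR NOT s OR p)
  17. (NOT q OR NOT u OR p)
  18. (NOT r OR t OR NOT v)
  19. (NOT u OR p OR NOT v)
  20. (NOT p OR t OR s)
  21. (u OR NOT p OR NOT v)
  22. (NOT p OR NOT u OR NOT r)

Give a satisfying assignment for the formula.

Set p = True and propagate.
  then s is forced to True.
  then u is forced to True.
  then r is forced to False.
  then t is forced to False.
For the remaining variables, q = True, v = True works.
Every clause has at least one true literal under this assignment.
Check each clause:
  1. (NOT r OR t OR NOT s) — NOT r is true.
  2. (u OR NOT q OR NOT p) — u is true.
  3. (s OR NOT q OR NOT u) — s is true.
  4. (NOT t OR r) — NOT t is true.
  5. (NOT r OR NOT s OR p) — p is true.
  6. (q OR NOT t) — q is true.
  7. (s OR NOT v OR u) — s is true.
  8. (NOT v OR q) — q is true.
  9. (NOT u OR t OR p) — p is true.
  10. (p OR r) — p is true.
  11. (s OR NOT p) — s is true.
  12. (s OR v) — s is true.
  13. (NOT p OR u) — u is true.
  14. (v OR u) — u is true.
  15. (r OR u) — u is true.
  16. (p OR NOT s OR r) — p is true.
  17. (NOT u OR p OR NOT q) — p is true.
  18. (t OR NOT r OR NOT v) — NOT r is true.
  19. (NOT v OR p OR NOT u) — p is true.
  20. (t OR s OR NOT p) — s is true.
  21. (u OR NOT v OR NOT p) — u is true.
  22. (NOT u OR NOT p OR NOT r) — NOT r is true.

p=True, q=True, r=False, s=True, t=False, u=True, v=True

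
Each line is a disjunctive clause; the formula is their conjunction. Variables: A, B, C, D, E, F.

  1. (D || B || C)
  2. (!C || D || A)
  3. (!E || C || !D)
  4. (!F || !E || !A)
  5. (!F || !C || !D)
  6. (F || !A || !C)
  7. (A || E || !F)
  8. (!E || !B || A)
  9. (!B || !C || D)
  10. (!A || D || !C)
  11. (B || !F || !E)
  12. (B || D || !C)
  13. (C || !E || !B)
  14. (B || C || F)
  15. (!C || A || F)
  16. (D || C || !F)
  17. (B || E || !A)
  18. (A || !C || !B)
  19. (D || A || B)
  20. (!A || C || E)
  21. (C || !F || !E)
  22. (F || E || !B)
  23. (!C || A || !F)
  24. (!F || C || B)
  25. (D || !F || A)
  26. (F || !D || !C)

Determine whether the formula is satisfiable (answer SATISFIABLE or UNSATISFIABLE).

UNSATISFIABLE

C = True:
  A = True:
    propagation gives F=True, E=False, D=False; an empty clause results — contradiction.
  A = False:
    propagation gives D=True, F=False; an empty clause results — contradiction.
C = False:
  E = True:
    propagation gives D=False, B=True; an empty clause results — contradiction.
  E = False:
    propagation gives A=False, F=False, B=True; an empty clause results — contradiction.
Every branch closes, so no satisfying assignment exists.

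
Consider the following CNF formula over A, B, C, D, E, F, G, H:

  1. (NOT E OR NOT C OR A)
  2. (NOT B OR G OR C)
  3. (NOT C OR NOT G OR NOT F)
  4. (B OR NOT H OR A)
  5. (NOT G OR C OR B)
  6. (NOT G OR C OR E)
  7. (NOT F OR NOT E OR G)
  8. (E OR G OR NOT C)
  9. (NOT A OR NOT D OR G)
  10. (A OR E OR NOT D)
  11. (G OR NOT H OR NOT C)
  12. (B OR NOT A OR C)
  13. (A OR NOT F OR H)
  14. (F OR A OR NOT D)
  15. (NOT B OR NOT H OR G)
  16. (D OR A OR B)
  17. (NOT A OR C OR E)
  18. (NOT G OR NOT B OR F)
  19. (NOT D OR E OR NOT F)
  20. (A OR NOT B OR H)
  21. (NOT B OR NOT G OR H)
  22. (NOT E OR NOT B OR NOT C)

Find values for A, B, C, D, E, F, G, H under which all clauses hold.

A = F, B = T, C = F, D = T, E = T, F = T, G = T, H = T

Try A = False.
Try B = True.
  then H is forced to True.
  then G is forced to True.
  then F is forced to True.
  then C is forced to False.
  then E is forced to True.
D is now unconstrained; take D = True.
Every clause has at least one true literal under this assignment.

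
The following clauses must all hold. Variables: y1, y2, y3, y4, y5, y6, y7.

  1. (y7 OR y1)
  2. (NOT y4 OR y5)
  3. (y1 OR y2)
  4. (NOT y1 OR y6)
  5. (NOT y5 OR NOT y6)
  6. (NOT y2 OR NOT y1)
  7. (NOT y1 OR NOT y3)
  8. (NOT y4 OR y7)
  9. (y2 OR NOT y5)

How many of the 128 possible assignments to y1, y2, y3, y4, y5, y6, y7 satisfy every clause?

Case analysis on y1 and y2:
  y1=1, y2=1: a clause becomes empty — 0.
  y1=1, y2=0: remaining (y3,y4,y5,y6,y7) ∈ {(0,0,0,1,0); (0,0,0,1,1)} — 2.
  y1=0, y2=1: y3 free; 4 ways for (y4,y5,y6,y7) × 2^1 = 8.
  y1=0, y2=0: a clause becomes empty — 0.
Total: 0 + 2 + 8 + 0 = 10.

10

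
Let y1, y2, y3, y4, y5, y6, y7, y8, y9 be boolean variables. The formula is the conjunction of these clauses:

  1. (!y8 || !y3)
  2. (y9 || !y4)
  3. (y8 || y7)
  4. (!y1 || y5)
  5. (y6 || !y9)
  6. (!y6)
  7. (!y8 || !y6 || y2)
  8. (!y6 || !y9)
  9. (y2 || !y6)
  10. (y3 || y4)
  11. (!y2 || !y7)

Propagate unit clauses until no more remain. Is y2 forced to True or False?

(!y6) is a unit clause: y6 = False.
(y6 || !y9): since y6 = False, the clause reduces to (!y9). y9 = False.
In (!y4 || y9), y9 is now false; !y4 must hold, so y4 = False.
(y4 || y3) with y4 = False leaves only y3, so y3 = True.
In (!y3 || !y8), !y3 is now false; !y8 must hold, so y8 = False.
(y8 || y7): since y8 = False, the clause reduces to (y7). y7 = True.
From (!y7 || !y2) and y7 = True: y2 = False.

False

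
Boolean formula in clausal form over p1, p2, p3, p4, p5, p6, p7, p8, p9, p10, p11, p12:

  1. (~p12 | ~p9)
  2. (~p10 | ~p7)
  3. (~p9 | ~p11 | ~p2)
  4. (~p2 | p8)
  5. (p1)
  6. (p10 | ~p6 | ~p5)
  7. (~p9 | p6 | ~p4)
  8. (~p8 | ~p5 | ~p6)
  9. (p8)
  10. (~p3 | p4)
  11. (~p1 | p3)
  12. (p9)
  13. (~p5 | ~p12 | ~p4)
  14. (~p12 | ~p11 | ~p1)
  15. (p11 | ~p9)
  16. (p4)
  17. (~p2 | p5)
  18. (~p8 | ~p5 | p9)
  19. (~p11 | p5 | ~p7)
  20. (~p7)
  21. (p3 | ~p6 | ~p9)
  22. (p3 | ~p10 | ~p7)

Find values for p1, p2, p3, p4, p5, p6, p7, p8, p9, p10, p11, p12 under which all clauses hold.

The clause (p1) is unit: p1 must be True.
Unit propagation: (p8) forces p8 = True.
Unit propagation: (p3) forces p3 = True.
Unit propagation: (p4) forces p4 = True.
The clause (p9) is unit: p9 must be True.
(~p12) is a unit clause, so p12 = False.
(p6) is a unit clause, so p6 = True.
(~p5) is a unit clause, so p5 = False.
The clause (p11) is unit: p11 must be True.
The clause (~p2) is unit: p2 must be False.
Unit propagation: (~p7) forces p7 = False.
p10 is now unconstrained; take p10 = True.
Check each clause:
  1. (~p9 | ~p12) — ~p12 is true.
  2. (~p7 | ~p10) — ~p7 is true.
  3. (~p11 | ~p9 | ~p2) — ~p2 is true.
  4. (~p2 | p8) — p8 is true.
  5. (p1) — p1 is true.
  6. (~p5 | p10 | ~p6) — p10 is true.
  7. (~p9 | ~p4 | p6) — p6 is true.
  8. (~p5 | ~p6 | ~p8) — ~p5 is true.
  9. (p8) — p8 is true.
  10. (~p3 | p4) — p4 is true.
  11. (~p1 | p3) — p3 is true.
  12. (p9) — p9 is true.
  13. (~p5 | ~p4 | ~p12) — ~p5 is true.
  14. (~p11 | ~p12 | ~p1) — ~p12 is true.
  15. (p11 | ~p9) — p11 is true.
  16. (p4) — p4 is true.
  17. (p5 | ~p2) — ~p2 is true.
  18. (p9 | ~p8 | ~p5) — p9 is true.
  19. (~p7 | ~p11 | p5) — ~p7 is true.
  20. (~p7) — ~p7 is true.
  21. (~p9 | p3 | ~p6) — p3 is true.
  22. (p3 | ~p7 | ~p10) — ~p7 is true.

p1=True, p2=False, p3=True, p4=True, p5=False, p6=True, p7=False, p8=True, p9=True, p10=True, p11=True, p12=False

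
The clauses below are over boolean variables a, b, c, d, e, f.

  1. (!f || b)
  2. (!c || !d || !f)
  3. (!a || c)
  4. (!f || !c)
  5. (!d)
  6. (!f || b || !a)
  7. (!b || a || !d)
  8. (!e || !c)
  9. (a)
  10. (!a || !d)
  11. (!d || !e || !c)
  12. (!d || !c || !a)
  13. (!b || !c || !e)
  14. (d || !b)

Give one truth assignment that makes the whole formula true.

a=T, b=F, c=T, d=F, e=F, f=F

Check each clause:
  1. (b || !f) — !f is true.
  2. (!d || !f || !c) — !f is true.
  3. (!a || c) — c is true.
  4. (!c || !f) — !f is true.
  5. (!d) — !d is true.
  6. (!a || !f || b) — !f is true.
  7. (!b || a || !d) — a is true.
  8. (!e || !c) — !e is true.
  9. (a) — a is true.
  10. (!d || !a) — !d is true.
  11. (!d || !c || !e) — !e is true.
  12. (!a || !c || !d) — !d is true.
  13. (!e || !c || !b) — !e is true.
  14. (d || !b) — !b is true.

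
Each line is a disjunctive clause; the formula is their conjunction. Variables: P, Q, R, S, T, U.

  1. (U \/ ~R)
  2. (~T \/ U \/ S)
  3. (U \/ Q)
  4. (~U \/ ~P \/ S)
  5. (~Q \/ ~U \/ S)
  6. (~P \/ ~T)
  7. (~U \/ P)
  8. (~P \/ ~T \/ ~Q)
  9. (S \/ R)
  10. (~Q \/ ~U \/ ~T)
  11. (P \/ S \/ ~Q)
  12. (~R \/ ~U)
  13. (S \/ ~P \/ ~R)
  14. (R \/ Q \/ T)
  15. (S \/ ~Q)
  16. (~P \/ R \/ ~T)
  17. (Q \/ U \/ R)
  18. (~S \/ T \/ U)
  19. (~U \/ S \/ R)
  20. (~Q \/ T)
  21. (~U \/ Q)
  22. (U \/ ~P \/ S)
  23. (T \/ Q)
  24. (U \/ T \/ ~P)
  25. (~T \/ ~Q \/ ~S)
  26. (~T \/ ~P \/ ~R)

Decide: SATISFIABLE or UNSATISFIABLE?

U = True:
  propagation gives P=True, S=True, T=False, R=False; an empty clause results — contradiction.
U = False:
  propagation gives R=False, Q=True, S=True, T=True; an empty clause results — contradiction.
Every branch closes, so no satisfying assignment exists.

UNSATISFIABLE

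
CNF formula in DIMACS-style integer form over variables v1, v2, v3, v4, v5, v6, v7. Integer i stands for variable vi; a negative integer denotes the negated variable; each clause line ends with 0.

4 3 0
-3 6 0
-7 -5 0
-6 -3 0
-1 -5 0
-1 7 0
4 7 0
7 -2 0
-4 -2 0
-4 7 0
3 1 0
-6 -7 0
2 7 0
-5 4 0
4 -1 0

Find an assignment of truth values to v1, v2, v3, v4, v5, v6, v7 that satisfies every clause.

v1=True, v2=False, v3=False, v4=True, v5=False, v6=False, v7=True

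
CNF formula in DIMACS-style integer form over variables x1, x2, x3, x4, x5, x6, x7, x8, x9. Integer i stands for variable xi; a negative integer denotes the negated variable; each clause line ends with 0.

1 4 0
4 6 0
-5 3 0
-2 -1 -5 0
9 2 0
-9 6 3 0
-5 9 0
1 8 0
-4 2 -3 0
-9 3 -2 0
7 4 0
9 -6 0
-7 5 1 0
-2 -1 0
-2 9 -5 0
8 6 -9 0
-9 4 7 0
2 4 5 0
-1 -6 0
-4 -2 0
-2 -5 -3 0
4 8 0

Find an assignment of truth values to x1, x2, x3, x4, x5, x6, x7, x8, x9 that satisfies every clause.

Pure literal: x8 appears only positively; assign x8 = True.
Set x1 = False and propagate.
  then x4 is forced to True.
  then x2 is forced to False.
  then x9 is forced to True.
  then x3 is forced to False.
  then x5 is forced to False.
  then x6 is forced to True.
  then x7 is forced to False.
Every clause has at least one true literal under this assignment.

x1=F  x2=F  x3=F  x4=T  x5=F  x6=T  x7=F  x8=T  x9=T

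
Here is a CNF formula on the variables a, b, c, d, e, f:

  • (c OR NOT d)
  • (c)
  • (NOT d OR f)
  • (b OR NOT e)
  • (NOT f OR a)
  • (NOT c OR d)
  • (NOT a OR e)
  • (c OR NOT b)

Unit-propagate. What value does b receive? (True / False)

True

Unit clause (c) sets c = True.
(d OR NOT c): since c = True, the clause reduces to (d). d = True.
(NOT d OR f): since d = True, the clause reduces to (f). f = True.
In (NOT f OR a), NOT f is now false; a must hold, so a = True.
From (e OR NOT a) and a = True: e = True.
From (NOT e OR b) and e = True: b = True.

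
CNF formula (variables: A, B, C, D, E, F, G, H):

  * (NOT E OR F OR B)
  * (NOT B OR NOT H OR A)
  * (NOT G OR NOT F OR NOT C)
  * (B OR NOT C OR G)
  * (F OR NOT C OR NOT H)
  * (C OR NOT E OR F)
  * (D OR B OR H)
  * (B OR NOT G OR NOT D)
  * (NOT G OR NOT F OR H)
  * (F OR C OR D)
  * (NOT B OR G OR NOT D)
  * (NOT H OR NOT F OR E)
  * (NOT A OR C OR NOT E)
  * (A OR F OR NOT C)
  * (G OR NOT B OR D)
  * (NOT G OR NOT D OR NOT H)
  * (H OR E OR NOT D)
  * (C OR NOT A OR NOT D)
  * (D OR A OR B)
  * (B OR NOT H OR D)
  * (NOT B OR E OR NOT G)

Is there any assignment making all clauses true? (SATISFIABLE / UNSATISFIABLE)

SATISFIABLE

Try A = False.
For the remaining variables, B = False, C = False, D = True, E = True, F = True, G = False, H = False works.
Every clause has at least one true literal under this assignment.
So A=False, B=False, C=False, D=True, E=True, F=True, G=False, H=False is a satisfying assignment.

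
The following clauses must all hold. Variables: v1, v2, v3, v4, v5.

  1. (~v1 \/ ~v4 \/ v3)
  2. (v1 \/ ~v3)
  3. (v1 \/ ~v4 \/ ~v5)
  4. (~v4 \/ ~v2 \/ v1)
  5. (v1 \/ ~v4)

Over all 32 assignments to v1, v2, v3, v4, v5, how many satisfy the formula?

Split on v1, then v4.
  v1=T, v4=T: remaining (v2,v3,v5) ∈ {(F,T,F); (F,T,T); (T,T,F); (T,T,T)} — 4.
  v1=T, v4=F: v2, v3, v5 free → 2^3 = 8.
  v1=F, v4=T: a clause becomes empty — 0.
  v1=F, v4=F: remaining (v2,v3,v5) ∈ {(F,F,F); (F,F,T); (T,F,F); (T,F,T)} — 4.
Total: 4 + 8 + 0 + 4 = 16.

16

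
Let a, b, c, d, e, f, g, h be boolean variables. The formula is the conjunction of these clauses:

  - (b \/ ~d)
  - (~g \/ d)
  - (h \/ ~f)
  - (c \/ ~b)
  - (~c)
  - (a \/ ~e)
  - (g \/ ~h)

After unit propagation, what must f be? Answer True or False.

False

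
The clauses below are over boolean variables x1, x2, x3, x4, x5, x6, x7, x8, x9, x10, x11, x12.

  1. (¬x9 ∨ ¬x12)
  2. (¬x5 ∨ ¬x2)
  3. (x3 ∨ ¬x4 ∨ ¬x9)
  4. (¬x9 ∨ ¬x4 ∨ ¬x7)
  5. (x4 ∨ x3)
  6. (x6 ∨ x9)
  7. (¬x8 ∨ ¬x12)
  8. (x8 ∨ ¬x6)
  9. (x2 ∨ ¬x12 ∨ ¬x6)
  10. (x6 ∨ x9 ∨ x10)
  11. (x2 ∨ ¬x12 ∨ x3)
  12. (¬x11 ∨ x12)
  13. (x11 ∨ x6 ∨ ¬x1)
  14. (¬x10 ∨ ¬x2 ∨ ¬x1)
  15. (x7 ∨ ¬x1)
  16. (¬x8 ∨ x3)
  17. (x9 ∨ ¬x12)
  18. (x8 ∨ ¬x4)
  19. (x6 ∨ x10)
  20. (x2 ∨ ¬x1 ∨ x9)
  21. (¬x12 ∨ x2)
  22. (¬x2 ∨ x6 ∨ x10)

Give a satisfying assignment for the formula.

x1 = F  x2 = F  x3 = T  x4 = F  x5 = T  x6 = F  x7 = F  x8 = F  x9 = T  x10 = T  x11 = F  x12 = F

x1 occurs only negated in the remaining clauses — set x1 = False.
Pure literal: x3 appears only positively; assign x3 = True.
Set x2 = False and propagate.
  then x12 is forced to False.
  then x11 is forced to False.
Try x4 = False.
The remaining clauses are satisfied by x5 = True, x6 = False, x7 = False, x8 = False, x9 = True, x10 = True.
Every clause has at least one true literal under this assignment.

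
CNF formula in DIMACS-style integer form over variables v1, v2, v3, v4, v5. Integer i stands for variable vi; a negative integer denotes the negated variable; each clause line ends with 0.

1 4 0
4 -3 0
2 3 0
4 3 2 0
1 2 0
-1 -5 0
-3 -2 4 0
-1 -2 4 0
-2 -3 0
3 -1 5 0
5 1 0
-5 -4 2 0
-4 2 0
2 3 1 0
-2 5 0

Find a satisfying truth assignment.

Set v1 = False and propagate.
  then v4 is forced to True.
  then v2 is forced to True.
  then v3 is forced to False.
  then v5 is forced to True.
Every clause has at least one true literal under this assignment.

v1=0, v2=1, v3=0, v4=1, v5=1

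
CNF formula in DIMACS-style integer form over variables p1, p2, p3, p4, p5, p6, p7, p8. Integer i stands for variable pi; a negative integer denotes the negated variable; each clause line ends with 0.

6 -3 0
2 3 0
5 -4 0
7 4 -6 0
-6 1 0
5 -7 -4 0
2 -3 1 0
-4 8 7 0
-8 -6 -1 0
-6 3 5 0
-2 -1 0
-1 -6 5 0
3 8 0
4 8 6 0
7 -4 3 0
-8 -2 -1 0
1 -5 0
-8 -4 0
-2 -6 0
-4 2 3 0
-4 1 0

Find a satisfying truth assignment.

p1 = T  p2 = F  p3 = T  p4 = F  p5 = T  p6 = T  p7 = T  p8 = F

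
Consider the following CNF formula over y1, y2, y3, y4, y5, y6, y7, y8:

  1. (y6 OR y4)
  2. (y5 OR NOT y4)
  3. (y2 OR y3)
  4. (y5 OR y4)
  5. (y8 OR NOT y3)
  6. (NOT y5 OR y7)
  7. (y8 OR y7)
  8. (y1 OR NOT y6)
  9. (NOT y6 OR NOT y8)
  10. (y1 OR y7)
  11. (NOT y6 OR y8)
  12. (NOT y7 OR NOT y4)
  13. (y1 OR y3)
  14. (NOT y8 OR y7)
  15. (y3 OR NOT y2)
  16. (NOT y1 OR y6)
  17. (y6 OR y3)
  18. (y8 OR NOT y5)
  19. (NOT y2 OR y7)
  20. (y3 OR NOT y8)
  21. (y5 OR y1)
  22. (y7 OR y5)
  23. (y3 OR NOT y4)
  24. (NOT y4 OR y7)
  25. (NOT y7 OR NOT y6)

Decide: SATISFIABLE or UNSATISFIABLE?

UNSATISFIABLE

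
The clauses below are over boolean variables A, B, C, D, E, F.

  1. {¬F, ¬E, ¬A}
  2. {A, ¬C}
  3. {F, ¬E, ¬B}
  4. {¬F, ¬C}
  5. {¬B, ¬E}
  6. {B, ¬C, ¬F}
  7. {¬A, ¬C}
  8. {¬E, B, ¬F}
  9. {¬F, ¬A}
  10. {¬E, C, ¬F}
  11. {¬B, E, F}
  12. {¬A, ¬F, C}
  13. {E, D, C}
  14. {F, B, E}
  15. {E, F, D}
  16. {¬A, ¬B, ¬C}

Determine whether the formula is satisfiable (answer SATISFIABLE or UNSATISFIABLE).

SATISFIABLE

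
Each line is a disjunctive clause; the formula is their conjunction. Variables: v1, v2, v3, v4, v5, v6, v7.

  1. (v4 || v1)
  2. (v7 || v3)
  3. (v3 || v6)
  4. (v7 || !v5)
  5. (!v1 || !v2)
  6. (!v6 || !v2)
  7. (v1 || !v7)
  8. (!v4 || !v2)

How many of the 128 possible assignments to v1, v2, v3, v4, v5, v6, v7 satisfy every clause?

18

Split on v1, then v2.
  v1=T, v2=T: a clause becomes empty — 0.
  v1=T, v2=F: v4 free; 8 ways for (v3,v5,v6,v7) × 2^1 = 16.
  v1=F, v2=T: a clause becomes empty — 0.
  v1=F, v2=F: remaining (v3,v4,v5,v6,v7) ∈ {(T,T,F,F,F); (T,T,F,T,F)} — 2.
Total: 0 + 16 + 0 + 2 = 18.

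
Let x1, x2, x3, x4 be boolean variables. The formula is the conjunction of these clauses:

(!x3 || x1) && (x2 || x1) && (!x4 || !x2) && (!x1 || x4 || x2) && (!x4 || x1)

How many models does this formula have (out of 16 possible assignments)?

5

The models are:
  x1=F x2=T x3=F x4=F
  x1=T x2=F x3=F x4=T
  x1=T x2=F x3=T x4=T
  x1=T x2=T x3=F x4=F
  x1=T x2=T x3=T x4=F
That's 5 in total.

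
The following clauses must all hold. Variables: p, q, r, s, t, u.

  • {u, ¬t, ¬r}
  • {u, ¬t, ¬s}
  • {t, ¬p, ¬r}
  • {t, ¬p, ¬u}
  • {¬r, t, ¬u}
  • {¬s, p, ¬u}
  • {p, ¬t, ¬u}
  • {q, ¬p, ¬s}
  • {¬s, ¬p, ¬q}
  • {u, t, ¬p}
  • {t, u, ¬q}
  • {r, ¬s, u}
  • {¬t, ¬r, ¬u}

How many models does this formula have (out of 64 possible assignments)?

11

Split on u, then t.
  u=T, t=T: remaining (p,q,r,s) ∈ {(T,F,F,F); (T,T,F,F)} — 2.
  u=T, t=F: remaining (p,q,r,s) ∈ {(F,F,F,F); (F,T,F,F)} — 2.
  u=F, t=T: remaining (p,q,r,s) ∈ {(F,F,F,F); (F,T,F,F); (T,F,F,F); (T,T,F,F)} — 4.
  u=F, t=F: remaining (p,q,r,s) ∈ {(F,F,F,F); (F,F,T,F); (F,F,T,T)} — 3.
Total: 2 + 2 + 4 + 3 = 11.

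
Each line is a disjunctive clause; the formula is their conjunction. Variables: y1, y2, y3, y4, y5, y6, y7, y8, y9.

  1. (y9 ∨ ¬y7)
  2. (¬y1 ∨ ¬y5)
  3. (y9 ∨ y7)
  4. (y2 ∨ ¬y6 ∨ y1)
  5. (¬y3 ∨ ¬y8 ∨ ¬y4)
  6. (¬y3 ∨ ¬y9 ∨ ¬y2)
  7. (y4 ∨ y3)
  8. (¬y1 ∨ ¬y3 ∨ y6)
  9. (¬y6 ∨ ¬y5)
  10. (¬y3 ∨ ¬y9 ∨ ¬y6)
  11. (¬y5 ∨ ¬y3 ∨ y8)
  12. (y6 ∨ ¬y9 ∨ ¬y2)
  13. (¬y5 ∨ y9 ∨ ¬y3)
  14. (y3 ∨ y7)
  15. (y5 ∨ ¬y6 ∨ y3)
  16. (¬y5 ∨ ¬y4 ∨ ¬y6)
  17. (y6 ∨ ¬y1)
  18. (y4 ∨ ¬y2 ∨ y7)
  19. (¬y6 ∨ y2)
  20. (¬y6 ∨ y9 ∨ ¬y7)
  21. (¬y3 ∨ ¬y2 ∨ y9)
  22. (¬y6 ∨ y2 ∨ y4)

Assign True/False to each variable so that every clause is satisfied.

y1=False, y2=False, y3=True, y4=False, y5=False, y6=False, y7=False, y8=True, y9=True

Check each clause:
  1. (y9 ∨ ¬y7) — y9 is true.
  2. (¬y5 ∨ ¬y1) — ¬y5 is true.
  3. (y9 ∨ y7) — y9 is true.
  4. (¬y6 ∨ y1 ∨ y2) — ¬y6 is true.
  5. (¬y4 ∨ ¬y8 ∨ ¬y3) — ¬y4 is true.
  6. (¬y3 ∨ ¬y2 ∨ ¬y9) — ¬y2 is true.
  7. (y4 ∨ y3) — y3 is true.
  8. (y6 ∨ ¬y3 ∨ ¬y1) — ¬y1 is true.
  9. (¬y5 ∨ ¬y6) — ¬y6 is true.
  10. (¬y3 ∨ ¬y6 ∨ ¬y9) — ¬y6 is true.
  11. (y8 ∨ ¬y3 ∨ ¬y5) — y8 is true.
  12. (¬y9 ∨ y6 ∨ ¬y2) — ¬y2 is true.
  13. (y9 ∨ ¬y3 ∨ ¬y5) — y9 is true.
  14. (y3 ∨ y7) — y3 is true.
  15. (¬y6 ∨ y3 ∨ y5) — ¬y6 is true.
  16. (¬y4 ∨ ¬y6 ∨ ¬y5) — ¬y6 is true.
  17. (¬y1 ∨ y6) — ¬y1 is true.
  18. (¬y2 ∨ y7 ∨ y4) — ¬y2 is true.
  19. (y2 ∨ ¬y6) — ¬y6 is true.
  20. (¬y7 ∨ y9 ∨ ¬y6) — ¬y7 is true.
  21. (¬y2 ∨ ¬y3 ∨ y9) — y9 is true.
  22. (¬y6 ∨ y4 ∨ y2) — ¬y6 is true.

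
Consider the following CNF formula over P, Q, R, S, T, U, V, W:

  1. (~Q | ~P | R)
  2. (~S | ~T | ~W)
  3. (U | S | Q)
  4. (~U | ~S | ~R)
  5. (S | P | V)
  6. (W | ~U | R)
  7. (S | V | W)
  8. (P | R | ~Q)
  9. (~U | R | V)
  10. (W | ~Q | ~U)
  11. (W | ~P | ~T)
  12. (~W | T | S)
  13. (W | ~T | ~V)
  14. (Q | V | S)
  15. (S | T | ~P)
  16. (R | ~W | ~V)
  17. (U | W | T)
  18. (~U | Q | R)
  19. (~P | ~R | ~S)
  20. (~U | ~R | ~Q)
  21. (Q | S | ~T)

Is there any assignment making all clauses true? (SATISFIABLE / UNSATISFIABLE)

SATISFIABLE

Try P = False.
Branch on Q: take Q = False.
Branch on R: take R = True.
The remaining clauses are satisfied by S = True, T = True, U = False, V = False, W = False.
So P = F, Q = F, R = T, S = T, T = T, U = F, V = F, W = F is a satisfying assignment.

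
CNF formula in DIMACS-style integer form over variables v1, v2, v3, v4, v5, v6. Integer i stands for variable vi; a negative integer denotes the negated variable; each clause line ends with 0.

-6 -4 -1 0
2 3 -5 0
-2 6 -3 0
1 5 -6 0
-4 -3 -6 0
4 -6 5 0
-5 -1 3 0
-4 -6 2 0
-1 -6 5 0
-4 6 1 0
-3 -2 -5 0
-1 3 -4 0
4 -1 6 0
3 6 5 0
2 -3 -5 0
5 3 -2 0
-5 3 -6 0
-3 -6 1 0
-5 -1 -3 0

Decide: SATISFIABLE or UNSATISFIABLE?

SATISFIABLE

Branch on v1: take v1 = True.
Set v2 = False and propagate.
The remaining clauses are satisfied by v3 = True, v4 = True, v5 = False, v6 = False.
So v1=True  v2=False  v3=True  v4=True  v5=False  v6=False is a satisfying assignment.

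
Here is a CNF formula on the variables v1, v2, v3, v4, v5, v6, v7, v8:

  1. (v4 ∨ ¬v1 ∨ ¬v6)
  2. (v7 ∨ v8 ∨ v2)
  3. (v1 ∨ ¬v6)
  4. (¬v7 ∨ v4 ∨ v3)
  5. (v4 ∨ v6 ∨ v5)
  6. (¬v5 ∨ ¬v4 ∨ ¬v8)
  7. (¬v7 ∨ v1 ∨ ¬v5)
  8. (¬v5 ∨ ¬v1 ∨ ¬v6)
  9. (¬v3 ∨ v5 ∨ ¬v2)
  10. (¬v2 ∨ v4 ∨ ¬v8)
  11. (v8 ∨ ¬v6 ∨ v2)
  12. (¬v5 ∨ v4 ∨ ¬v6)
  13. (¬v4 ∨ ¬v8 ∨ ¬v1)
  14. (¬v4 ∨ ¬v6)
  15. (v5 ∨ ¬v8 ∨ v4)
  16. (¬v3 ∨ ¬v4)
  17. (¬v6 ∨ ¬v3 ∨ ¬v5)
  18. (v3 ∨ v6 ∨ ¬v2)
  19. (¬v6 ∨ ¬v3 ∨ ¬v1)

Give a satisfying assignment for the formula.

v1=True, v2=False, v3=True, v4=False, v5=True, v6=False, v7=False, v8=True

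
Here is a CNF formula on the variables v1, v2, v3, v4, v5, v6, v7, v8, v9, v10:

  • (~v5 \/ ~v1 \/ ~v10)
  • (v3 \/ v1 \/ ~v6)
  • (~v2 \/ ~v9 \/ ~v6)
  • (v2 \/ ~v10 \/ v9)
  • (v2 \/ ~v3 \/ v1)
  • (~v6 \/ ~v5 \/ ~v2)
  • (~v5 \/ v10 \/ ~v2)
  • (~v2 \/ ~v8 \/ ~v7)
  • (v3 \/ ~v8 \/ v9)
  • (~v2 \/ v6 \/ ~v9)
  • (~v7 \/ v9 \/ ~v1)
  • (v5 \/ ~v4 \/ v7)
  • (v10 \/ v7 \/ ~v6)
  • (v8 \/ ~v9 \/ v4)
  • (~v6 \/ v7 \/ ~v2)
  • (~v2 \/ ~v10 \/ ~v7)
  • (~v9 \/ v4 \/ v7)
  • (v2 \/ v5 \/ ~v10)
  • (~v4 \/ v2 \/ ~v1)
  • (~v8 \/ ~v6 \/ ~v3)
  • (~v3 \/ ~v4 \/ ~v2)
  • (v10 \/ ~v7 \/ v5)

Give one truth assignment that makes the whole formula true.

v1=F, v2=T, v3=T, v4=F, v5=T, v6=F, v7=F, v8=T, v9=F, v10=T

Check each clause:
  1. (~v10 \/ ~v5 \/ ~v1) — ~v1 is true.
  2. (~v6 \/ v1 \/ v3) — ~v6 is true.
  3. (~v9 \/ ~v6 \/ ~v2) — ~v6 is true.
  4. (v2 \/ v9 \/ ~v10) — v2 is true.
  5. (v1 \/ ~v3 \/ v2) — v2 is true.
  6. (~v6 \/ ~v5 \/ ~v2) — ~v6 is true.
  7. (v10 \/ ~v5 \/ ~v2) — v10 is true.
  8. (~v2 \/ ~v7 \/ ~v8) — ~v7 is true.
  9. (v3 \/ v9 \/ ~v8) — v3 is true.
  10. (v6 \/ ~v9 \/ ~v2) — ~v9 is true.
  11. (v9 \/ ~v1 \/ ~v7) — ~v7 is true.
  12. (v7 \/ ~v4 \/ v5) — ~v4 is true.
  13. (v7 \/ v10 \/ ~v6) — v10 is true.
  14. (v4 \/ ~v9 \/ v8) — v8 is true.
  15. (v7 \/ ~v2 \/ ~v6) — ~v6 is true.
  16. (~v10 \/ ~v2 \/ ~v7) — ~v7 is true.
  17. (v4 \/ v7 \/ ~v9) — ~v9 is true.
  18. (v5 \/ ~v10 \/ v2) — v2 is true.
  19. (~v1 \/ ~v4 \/ v2) — v2 is true.
  20. (~v6 \/ ~v8 \/ ~v3) — ~v6 is true.
  21. (~v4 \/ ~v3 \/ ~v2) — ~v4 is true.
  22. (v5 \/ ~v7 \/ v10) — ~v7 is true.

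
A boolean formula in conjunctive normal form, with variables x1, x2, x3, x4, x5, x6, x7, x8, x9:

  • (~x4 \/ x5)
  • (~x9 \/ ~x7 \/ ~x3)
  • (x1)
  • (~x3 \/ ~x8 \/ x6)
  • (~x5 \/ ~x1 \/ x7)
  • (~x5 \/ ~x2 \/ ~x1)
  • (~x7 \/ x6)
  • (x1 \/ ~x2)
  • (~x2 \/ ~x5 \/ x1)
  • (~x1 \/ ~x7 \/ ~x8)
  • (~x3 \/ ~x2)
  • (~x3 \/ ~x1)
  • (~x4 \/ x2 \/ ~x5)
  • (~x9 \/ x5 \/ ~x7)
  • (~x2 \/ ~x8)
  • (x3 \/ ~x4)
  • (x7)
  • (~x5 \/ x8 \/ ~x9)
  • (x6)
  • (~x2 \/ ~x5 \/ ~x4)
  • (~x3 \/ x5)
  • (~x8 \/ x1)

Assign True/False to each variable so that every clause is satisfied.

x1=T, x2=F, x3=F, x4=F, x5=T, x6=T, x7=T, x8=F, x9=F

The clause (x1) is unit: x1 must be True.
Unit propagation: (~x3) forces x3 = False.
(~x4) is a unit clause, so x4 = False.
Unit propagation: (x7) forces x7 = True.
(x6) is a unit clause, so x6 = True.
The clause (~x8) is unit: x8 must be False.
x2 occurs only negated in the remaining clauses — set x2 = False.
Pure literal: x9 appears only negated; assign x9 = False.
x5 is now unconstrained; take x5 = True.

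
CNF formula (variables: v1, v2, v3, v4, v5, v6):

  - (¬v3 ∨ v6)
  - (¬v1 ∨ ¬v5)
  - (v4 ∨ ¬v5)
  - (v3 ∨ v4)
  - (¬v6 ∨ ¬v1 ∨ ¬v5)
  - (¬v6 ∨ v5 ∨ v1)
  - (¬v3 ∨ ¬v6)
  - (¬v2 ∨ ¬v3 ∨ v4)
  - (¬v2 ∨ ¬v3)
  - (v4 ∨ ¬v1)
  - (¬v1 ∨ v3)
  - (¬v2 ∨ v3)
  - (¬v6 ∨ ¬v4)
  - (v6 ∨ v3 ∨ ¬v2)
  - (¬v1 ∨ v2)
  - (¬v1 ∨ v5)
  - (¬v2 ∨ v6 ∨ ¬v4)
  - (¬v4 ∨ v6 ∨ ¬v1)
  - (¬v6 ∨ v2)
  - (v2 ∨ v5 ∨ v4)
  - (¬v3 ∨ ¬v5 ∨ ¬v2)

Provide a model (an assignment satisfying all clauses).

Branch on v1: take v1 = False.
Branch on v2: take v2 = False.
  then v6 is forced to False.
  then v3 is forced to False.
  then v4 is forced to True.
v5 is now unconstrained; take v5 = True.

v1=False  v2=False  v3=False  v4=True  v5=True  v6=False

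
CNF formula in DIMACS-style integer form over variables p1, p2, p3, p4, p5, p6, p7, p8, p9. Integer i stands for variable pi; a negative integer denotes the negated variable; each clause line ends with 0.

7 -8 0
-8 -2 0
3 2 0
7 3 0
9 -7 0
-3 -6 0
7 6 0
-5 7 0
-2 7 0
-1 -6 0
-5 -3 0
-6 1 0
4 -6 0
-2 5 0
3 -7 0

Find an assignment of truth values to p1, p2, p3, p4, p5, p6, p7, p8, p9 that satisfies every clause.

p4 occurs only positively in the remaining clauses — set p4 = True.
p8 occurs only negated in the remaining clauses — set p8 = False.
Branch on p1: take p1 = False.
  then p6 is forced to False.
  then p7 is forced to True.
  then p9 is forced to True.
  then p3 is forced to True.
  then p5 is forced to False.
  then p2 is forced to False.
Every clause has at least one true literal under this assignment.
Check each clause:
  1. (¬p8 ∨ p7) — ¬p8 is true.
  2. (¬p8 ∨ ¬p2) — ¬p8 is true.
  3. (p3 ∨ p2) — p3 is true.
  4. (p3 ∨ p7) — p3 is true.
  5. (p9 ∨ ¬p7) — p9 is true.
  6. (¬p3 ∨ ¬p6) — ¬p6 is true.
  7. (p7 ∨ p6) — p7 is true.
  8. (¬p5 ∨ p7) — ¬p5 is true.
  9. (¬p2 ∨ p7) — ¬p2 is true.
  10. (¬p1 ∨ ¬p6) — ¬p6 is true.
  11. (¬p3 ∨ ¬p5) — ¬p5 is true.
  12. (p1 ∨ ¬p6) — ¬p6 is true.
  13. (¬p6 ∨ p4) — ¬p6 is true.
  14. (p5 ∨ ¬p2) — ¬p2 is true.
  15. (p3 ∨ ¬p7) — p3 is true.

p1=False, p2=False, p3=True, p4=True, p5=False, p6=False, p7=True, p8=False, p9=True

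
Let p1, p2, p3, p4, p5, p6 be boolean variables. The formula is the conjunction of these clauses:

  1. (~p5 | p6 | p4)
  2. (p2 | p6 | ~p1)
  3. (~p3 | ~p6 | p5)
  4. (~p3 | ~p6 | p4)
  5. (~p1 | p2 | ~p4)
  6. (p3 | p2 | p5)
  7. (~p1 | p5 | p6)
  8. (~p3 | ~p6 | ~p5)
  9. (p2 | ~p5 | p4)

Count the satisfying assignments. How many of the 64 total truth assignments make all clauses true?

21

Split on p5, then p6.
  p5=T, p6=T: 5 of the 16 assignments to (p1,p2,p3,p4) work.
  p5=T, p6=F: p3 free; 3 ways for (p1,p2,p4) × 2^1 = 6.
  p5=F, p6=T: remaining (p1,p2,p3,p4) ∈ {(F,T,F,F); (F,T,F,T); (T,T,F,F); (T,T,F,T)} — 4.
  p5=F, p6=F: p4 free; 3 ways for (p1,p2,p3) × 2^1 = 6.
Total: 5 + 6 + 4 + 6 = 21.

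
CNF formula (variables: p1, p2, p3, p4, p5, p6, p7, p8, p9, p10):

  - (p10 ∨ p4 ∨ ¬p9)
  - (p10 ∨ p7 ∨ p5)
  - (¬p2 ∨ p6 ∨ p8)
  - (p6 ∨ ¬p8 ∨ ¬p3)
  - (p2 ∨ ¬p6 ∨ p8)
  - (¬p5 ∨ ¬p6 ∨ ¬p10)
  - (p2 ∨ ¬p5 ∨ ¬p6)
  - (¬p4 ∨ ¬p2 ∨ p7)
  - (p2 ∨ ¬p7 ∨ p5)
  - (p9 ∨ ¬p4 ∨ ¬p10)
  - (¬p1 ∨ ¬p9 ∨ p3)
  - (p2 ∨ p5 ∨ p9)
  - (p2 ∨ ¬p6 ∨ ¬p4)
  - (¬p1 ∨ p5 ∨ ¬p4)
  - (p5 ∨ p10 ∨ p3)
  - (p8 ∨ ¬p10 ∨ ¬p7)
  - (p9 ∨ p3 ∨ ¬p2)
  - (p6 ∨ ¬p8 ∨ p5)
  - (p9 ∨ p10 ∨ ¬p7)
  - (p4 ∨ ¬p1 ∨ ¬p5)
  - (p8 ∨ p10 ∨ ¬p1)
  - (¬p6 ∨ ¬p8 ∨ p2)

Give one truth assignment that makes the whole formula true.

p1=False, p2=True, p3=False, p4=True, p5=True, p6=True, p7=True, p8=True, p9=True, p10=False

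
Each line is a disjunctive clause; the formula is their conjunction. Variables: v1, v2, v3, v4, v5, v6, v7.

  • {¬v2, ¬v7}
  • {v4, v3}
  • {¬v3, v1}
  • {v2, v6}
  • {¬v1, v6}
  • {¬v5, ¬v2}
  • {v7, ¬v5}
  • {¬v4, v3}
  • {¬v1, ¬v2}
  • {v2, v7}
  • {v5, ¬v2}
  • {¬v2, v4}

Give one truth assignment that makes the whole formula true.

v1 = True  v2 = False  v3 = True  v4 = False  v5 = False  v6 = True  v7 = True

v6 occurs only positively in the remaining clauses — set v6 = True.
Branch on v1: take v1 = True.
  then v2 is forced to False.
  then v7 is forced to True.
The remaining clauses are satisfied by v3 = True, v4 = False, v5 = False.
Check each clause:
  1. {¬v7, ¬v2} — ¬v2 is true.
  2. {v4, v3} — v3 is true.
  3. {¬v3, v1} — v1 is true.
  4. {v2, v6} — v6 is true.
  5. {¬v1, v6} — v6 is true.
  6. {¬v5, ¬v2} — ¬v5 is true.
  7. {¬v5, v7} — ¬v5 is true.
  8. {¬v4, v3} — v3 is true.
  9. {¬v1, ¬v2} — ¬v2 is true.
  10. {v7, v2} — v7 is true.
  11. {v5, ¬v2} — ¬v2 is true.
  12. {¬v2, v4} — ¬v2 is true.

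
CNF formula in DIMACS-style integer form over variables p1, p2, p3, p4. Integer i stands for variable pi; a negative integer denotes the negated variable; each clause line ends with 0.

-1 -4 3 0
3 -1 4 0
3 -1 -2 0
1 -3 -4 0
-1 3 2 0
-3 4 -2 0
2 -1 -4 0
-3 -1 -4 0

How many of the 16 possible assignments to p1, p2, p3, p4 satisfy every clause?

Satisfying assignments:
  p1=0 p2=0 p3=0 p4=0
  p1=0 p2=0 p3=0 p4=1
  p1=0 p2=0 p3=1 p4=0
  p1=0 p2=1 p3=0 p4=0
  p1=0 p2=1 p3=0 p4=1
  p1=1 p2=0 p3=1 p4=0
That's 6 in total.

6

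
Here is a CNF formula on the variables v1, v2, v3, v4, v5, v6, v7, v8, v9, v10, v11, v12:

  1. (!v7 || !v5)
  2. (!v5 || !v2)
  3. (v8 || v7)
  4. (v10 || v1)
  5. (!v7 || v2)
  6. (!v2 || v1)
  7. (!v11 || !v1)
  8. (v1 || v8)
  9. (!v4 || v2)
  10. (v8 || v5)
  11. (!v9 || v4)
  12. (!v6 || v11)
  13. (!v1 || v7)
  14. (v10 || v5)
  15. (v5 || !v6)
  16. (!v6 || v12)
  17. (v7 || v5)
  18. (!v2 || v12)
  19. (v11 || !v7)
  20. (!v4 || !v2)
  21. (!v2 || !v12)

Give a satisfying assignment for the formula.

v1 = False, v2 = False, v3 = False, v4 = False, v5 = True, v6 = False, v7 = False, v8 = True, v9 = False, v10 = True, v11 = True, v12 = False

Pure literal: v6 appears only negated; assign v6 = False.
Pure literal: v8 appears only positively; assign v8 = True.
Set v1 = False and propagate.
  then v10 is forced to True.
  then v2 is forced to False.
  then v7 is forced to False.
  then v4 is forced to False.
  then v9 is forced to False.
  then v5 is forced to True.
v3, v11, v12 are now unconstrained; take v3 = False, v11 = True, v12 = False.
Every clause has at least one true literal under this assignment.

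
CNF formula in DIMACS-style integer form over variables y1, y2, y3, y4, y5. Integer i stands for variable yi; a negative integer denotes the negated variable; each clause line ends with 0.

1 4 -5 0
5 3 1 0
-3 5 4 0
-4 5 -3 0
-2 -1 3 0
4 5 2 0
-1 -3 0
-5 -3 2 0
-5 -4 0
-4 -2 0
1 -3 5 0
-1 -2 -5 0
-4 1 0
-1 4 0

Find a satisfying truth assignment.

y1=True, y2=False, y3=False, y4=True, y5=False

Check each clause:
  1. (~y5 | y1 | y4) — y1 is true.
  2. (y5 | y1 | y3) — y1 is true.
  3. (y4 | y5 | ~y3) — ~y3 is true.
  4. (~y3 | ~y4 | y5) — ~y3 is true.
  5. (~y2 | y3 | ~y1) — ~y2 is true.
  6. (y2 | y5 | y4) — y4 is true.
  7. (~y3 | ~y1) — ~y3 is true.
  8. (y2 | ~y5 | ~y3) — ~y5 is true.
  9. (~y4 | ~y5) — ~y5 is true.
  10. (~y4 | ~y2) — ~y2 is true.
  11. (y5 | ~y3 | y1) — ~y3 is true.
  12. (~y5 | ~y1 | ~y2) — ~y5 is true.
  13. (y1 | ~y4) — y1 is true.
  14. (y4 | ~y1) — y4 is true.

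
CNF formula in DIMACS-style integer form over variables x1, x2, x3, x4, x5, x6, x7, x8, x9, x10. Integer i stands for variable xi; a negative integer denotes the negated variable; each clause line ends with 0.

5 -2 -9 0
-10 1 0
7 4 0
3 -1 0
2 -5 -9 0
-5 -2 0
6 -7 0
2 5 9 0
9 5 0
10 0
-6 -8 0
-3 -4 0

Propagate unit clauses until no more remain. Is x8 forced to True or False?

False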